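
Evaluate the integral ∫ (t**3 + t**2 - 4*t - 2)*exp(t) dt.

(t**3 - 2*t**2 - 2)*exp(t) + C

Use integration by parts with u = t**3 + t**2 - 4*t - 2, dv = exp(t) dt, so v = exp(t).
Apply parts 3 times (tabular method): alternate signs, differentiate u down to 0, integrate dv up.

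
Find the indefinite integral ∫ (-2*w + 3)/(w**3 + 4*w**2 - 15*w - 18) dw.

-log(w - 3)/12 - log(w + 1)/4 + log(w + 6)/3 + C

Factor the denominator: (w - 3)*(w + 1)*(w + 6).
Partial-fraction decomposition: 1/(3*(w + 6)) - 1/(4*(w + 1)) - 1/(12*(w - 3)).
Integrate each term: A/(w−a) contributes A·log|w−a|.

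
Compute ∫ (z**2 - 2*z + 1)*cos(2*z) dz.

z**2*sin(2*z)/2 - z*sin(2*z) + z*cos(2*z)/2 + sin(2*z)/4 - cos(2*z)/2 + C

Use integration by parts with u = z**2 - 2*z + 1, dv = cos(2*z) dz, so v = sin(2*z)/2.
Apply parts 2 times (tabular method): alternate signs, differentiate u down to 0, integrate dv up.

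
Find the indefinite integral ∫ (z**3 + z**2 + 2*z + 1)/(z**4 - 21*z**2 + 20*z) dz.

Factor the denominator: z*(z - 4)*(z - 1)*(z + 5).
Partial-fraction decomposition: 109/(270*(z + 5)) - 5/(18*(z - 1)) + 89/(108*(z - 4)) + 1/(20*z).
Integrate each term: A/(z−a) contributes A·log|z−a|.

log(z)/20 + 89*log(z - 4)/108 - 5*log(z - 1)/18 + 109*log(z + 5)/270 + C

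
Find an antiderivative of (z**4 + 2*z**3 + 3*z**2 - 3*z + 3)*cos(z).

z**4*sin(z) + 2*z**3*sin(z) + 4*z**3*cos(z) - 9*z**2*sin(z) + 6*z**2*cos(z) - 15*z*sin(z) - 18*z*cos(z) + 21*sin(z) - 15*cos(z) + C

Use integration by parts with u = z**4 + 2*z**3 + 3*z**2 - 3*z + 3, dv = cos(z) dz, so v = sin(z).
Apply parts 4 times (tabular method): alternate signs, differentiate u down to 0, integrate dv up.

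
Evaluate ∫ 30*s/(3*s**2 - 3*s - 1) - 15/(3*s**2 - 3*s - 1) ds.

5*log(3*s**2 - 3*s - 1) + C

Let u = 3*s**2 - 3*s - 1, so du = (6*s - 3) ds.
Rewriting, the integral becomes 5·∫ 1/u du = 5·log(u).
Substituting back, u = 3*s**2 - 3*s - 1.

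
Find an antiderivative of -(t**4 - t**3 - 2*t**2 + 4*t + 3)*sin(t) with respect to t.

Use integration by parts with u = t**4 - t**3 - 2*t**2 + 4*t + 3, dv = -sin(t) dt, so v = cos(t).
Apply parts 4 times (tabular method): alternate signs, differentiate u down to 0, integrate dv up.

t**4*cos(t) - 4*t**3*sin(t) - t**3*cos(t) + 3*t**2*sin(t) - 14*t**2*cos(t) + 28*t*sin(t) + 10*t*cos(t) - 10*sin(t) + 31*cos(t) + C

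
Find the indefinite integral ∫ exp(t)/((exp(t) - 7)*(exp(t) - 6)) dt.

Let u = e^t, du = e^t dt.
The integral becomes ∫ du/((u-6)(u-7)); decompose into partial fractions.

log(exp(t) - 7) - log(exp(t) - 6) + C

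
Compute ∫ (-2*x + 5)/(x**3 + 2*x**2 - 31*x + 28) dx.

-log(x - 4)/11 - log(x - 1)/8 + 19*log(x + 7)/88 + C

Factor the denominator: (x - 4)*(x - 1)*(x + 7).
Partial-fraction decomposition: 19/(88*(x + 7)) - 1/(8*(x - 1)) - 1/(11*(x - 4)).
Integrate each term: A/(x−a) contributes A·log|x−a|.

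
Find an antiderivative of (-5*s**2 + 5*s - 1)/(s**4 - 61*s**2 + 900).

Factor the denominator: (s - 6)*(s - 5)*(s + 5)*(s + 6).
Partial-fraction decomposition: 211/(132*(s + 6)) - 151/(110*(s + 5)) + 101/(110*(s - 5)) - 151/(132*(s - 6)).
Integrate each term: A/(s−a) contributes A·log|s−a|.

-151*log(s - 6)/132 + 101*log(s - 5)/110 - 151*log(s + 5)/110 + 211*log(s + 6)/132 + C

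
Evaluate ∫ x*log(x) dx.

Use integration by parts with u = log(x), dv = x dx.
Then du = 1/x dx and v = x**2/2.

x**2*log(x)/2 - x**2/4 + C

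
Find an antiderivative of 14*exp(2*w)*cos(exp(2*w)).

Let u = exp(2*w), so du = (2*exp(2*w)) dw.
Rewriting, the integral becomes 7·∫ cos(u) du = 7·sin(u).
Substituting back, u = exp(2*w).

7*sin(exp(2*w)) + C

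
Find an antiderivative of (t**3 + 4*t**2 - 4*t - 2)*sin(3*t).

-t**3*cos(3*t)/3 + t**2*sin(3*t)/3 - 4*t**2*cos(3*t)/3 + 8*t*sin(3*t)/9 + 14*t*cos(3*t)/9 - 14*sin(3*t)/27 + 26*cos(3*t)/27 + C

Use integration by parts with u = t**3 + 4*t**2 - 4*t - 2, dv = sin(3*t) dt, so v = -cos(3*t)/3.
Apply parts 3 times (tabular method): alternate signs, differentiate u down to 0, integrate dv up.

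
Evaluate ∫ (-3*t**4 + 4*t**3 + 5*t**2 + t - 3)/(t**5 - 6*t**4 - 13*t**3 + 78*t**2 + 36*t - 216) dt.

-947*log(t - 6)/288 + log(t - 3) + 3*log(t - 2)/80 + 13*log(t + 2)/32 - 52*log(t + 3)/45 + C

Factor the denominator: (t - 6)*(t - 3)*(t - 2)*(t + 2)*(t + 3).
Partial-fraction decomposition: -52/(45*(t + 3)) + 13/(32*(t + 2)) + 3/(80*(t - 2)) + 1/(t - 3) - 947/(288*(t - 6)).
Integrate each term: A/(t−a) contributes A·log|t−a|.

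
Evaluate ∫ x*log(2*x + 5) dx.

Use integration by parts with u = log(2*x + 5), dv = x dx.
Then du = 2/(2*x + 5) dx and v = x**2/2.

x**2*log(2*x + 5)/2 - x**2/4 + 5*x/4 - 25*log(2*x + 5)/8 + C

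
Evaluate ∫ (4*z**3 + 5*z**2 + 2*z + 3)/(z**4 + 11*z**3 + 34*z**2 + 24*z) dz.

Factor the denominator: z*(z + 1)*(z + 4)*(z + 6).
Partial-fraction decomposition: 231/(20*(z + 6)) - 181/(24*(z + 4)) - 2/(15*(z + 1)) + 1/(8*z).
Integrate each term: A/(z−a) contributes A·log|z−a|.

log(z)/8 - 2*log(z + 1)/15 - 181*log(z + 4)/24 + 231*log(z + 6)/20 + C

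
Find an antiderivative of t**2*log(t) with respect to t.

t**3*log(t)/3 - t**3/9 + C

Use integration by parts with u = log(t), dv = t**2 dt.
Then du = 1/t dt and v = t**3/3.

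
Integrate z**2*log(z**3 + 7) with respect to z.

Let u = z**3 + 7, so du = (3*z**2) dz.
The integral becomes (1/3)·∫ log(u) du; integrate by parts with u′=log(u), dv′=du.

z**3*log(z**3 + 7)/3 - z**3/3 + 7*log(z**3 + 7)/3 + C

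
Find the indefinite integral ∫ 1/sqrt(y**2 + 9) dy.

Substitute y = 3·tan(θ), so dy = 3·sec(θ)^2 dθ and the radical becomes sqrt(y**2 + 9) = 3·sec(θ) by the Pythagorean identity.
Integrate the resulting trig expression in θ, then back-substitute tan(θ) = y/3, sec(θ) = sqrt(y**2 + 9)/3 (absorbing any constant into C).

log(y + sqrt(y**2 + 9)) + C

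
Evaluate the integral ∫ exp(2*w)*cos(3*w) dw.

3*exp(2*w)*sin(3*w)/13 + 2*exp(2*w)*cos(3*w)/13 + C

Let I denote the integral. Integrate by parts with u = cos(3*w), dv = exp(2*w) dw, so v = exp(2*w)/2: I = exp(2*w)*cos(3*w)/2 + (3/2)·∫ exp(2*w)*sin(3*w) dw.
Apply parts again with u = sin(3*w), dv = exp(2*w) dw: ∫ exp(2*w)*sin(3*w) dw = exp(2*w)*sin(3*w)/2 − (3/2)·I. Substituting back brings back I: I = 3*exp(2*w)*sin(3*w)/4 + exp(2*w)*cos(3*w)/2 − (9/4)·I.
Solving for I: (1 + 9/4)·I equals the remaining terms, so I = (4/13)·(3*exp(2*w)*sin(3*w)/4 + exp(2*w)*cos(3*w)/2).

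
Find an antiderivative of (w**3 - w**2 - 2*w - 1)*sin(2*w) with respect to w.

Use integration by parts with u = w**3 - w**2 - 2*w - 1, dv = sin(2*w) dw, so v = -cos(2*w)/2.
Apply parts 3 times (tabular method): alternate signs, differentiate u down to 0, integrate dv up.

-w**3*cos(2*w)/2 + 3*w**2*sin(2*w)/4 + w**2*cos(2*w)/2 - w*sin(2*w)/2 + 7*w*cos(2*w)/4 - 7*sin(2*w)/8 + cos(2*w)/4 + C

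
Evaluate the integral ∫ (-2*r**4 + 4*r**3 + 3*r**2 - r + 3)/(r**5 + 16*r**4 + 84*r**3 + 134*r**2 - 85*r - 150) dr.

log(r - 1)/72 - log(r + 1)/160 + 26897*log(r + 5)/288 - 477*log(r + 6)/5 + 1667/(24*r + 120) + C

Factor the denominator: (r - 1)*(r + 1)*(r + 5)**2*(r + 6).
Partial-fraction decomposition: -477/(5*(r + 6)) + 26897/(288*(r + 5)) - 1667/(24*(r + 5)**2) - 1/(160*(r + 1)) + 1/(72*(r - 1)).
Integrate each term; A/(r−a) gives A·log|r−a|; A/(r−a)² gives −A/(r−a).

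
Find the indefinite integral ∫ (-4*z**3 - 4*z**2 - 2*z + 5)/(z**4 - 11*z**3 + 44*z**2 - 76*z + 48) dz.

-323*log(z - 4)/4 + 145*log(z - 3) - 273*log(z - 2)/4 + 47/(2*z - 4) + C

Factor the denominator: (z - 4)*(z - 3)*(z - 2)**2.
Partial-fraction decomposition: -273/(4*(z - 2)) - 47/(2*(z - 2)**2) + 145/(z - 3) - 323/(4*(z - 4)).
Integrate each term; A/(z−a) gives A·log|z−a|; A/(z−a)² gives −A/(z−a).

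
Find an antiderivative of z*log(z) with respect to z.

Use integration by parts with u = log(z), dv = z dz.
Then du = 1/z dz and v = z**2/2.

z**2*log(z)/2 - z**2/4 + C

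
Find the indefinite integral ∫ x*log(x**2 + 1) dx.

Let u = x**2 + 1, so du = (2*x) dx.
The integral becomes (1/2)·∫ log(u) du; integrate by parts with u′=log(u), dv′=du.

x**2*log(x**2 + 1)/2 - x**2/2 + log(x**2 + 1)/2 + C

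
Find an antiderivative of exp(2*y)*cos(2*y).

exp(2*y)*sin(2*y)/4 + exp(2*y)*cos(2*y)/4 + C

Let I denote the integral. Integrate by parts with u = cos(2*y), dv = exp(2*y) dy, so v = exp(2*y)/2: I = exp(2*y)*cos(2*y)/2 + ∫ exp(2*y)*sin(2*y) dy.
Apply parts again with u = sin(2*y), dv = exp(2*y) dy: ∫ exp(2*y)*sin(2*y) dy = exp(2*y)*sin(2*y)/2 − I. Substituting back brings back I: I = exp(2*y)*sin(2*y)/2 + exp(2*y)*cos(2*y)/2 − I.
Solving for I: (1 + 1)·I equals the remaining terms, so I = (1/2)·(exp(2*y)*sin(2*y)/2 + exp(2*y)*cos(2*y)/2).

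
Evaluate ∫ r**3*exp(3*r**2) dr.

Let u = r², du = 2r dr; rewrite as (1/2)∫ u^1·exp(3u) du.
Now integrate by parts 1 time.

(3*r**2 - 1)*exp(3*r**2)/18 + C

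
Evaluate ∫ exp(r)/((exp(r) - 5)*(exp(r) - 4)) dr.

log(exp(r) - 5) - log(exp(r) - 4) + C

Let u = e^r, du = e^r dr.
The integral becomes ∫ du/((u-4)(u-5)); decompose into partial fractions.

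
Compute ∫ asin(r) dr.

Use integration by parts with u = arcsin(r), dv = dr.
Then du = 1/sqrt(-r**2 + 1) dr.

r*asin(r) + sqrt(-r**2 + 1) + C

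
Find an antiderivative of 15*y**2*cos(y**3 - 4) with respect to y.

5*sin(y**3 - 4) + C

Let u = y**3 - 4, so du = (3*y**2) dy.
Rewriting, the integral becomes 5·∫ cos(u) du = 5·sin(u).
Substituting back, u = y**3 - 4.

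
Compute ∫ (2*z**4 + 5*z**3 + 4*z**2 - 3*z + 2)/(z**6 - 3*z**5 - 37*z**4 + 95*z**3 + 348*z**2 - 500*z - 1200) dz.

Factor the denominator: (z - 5)*(z - 4)*(z - 3)*(z + 2)**2*(z + 5).
Partial-fraction decomposition: -371/(3240*(z + 5)) + 2119/(66150*(z + 2)) - 8/(315*(z + 2)**2) + 163/(200*(z - 3)) - 443/(162*(z - 4)) + 981/(490*(z - 5)).
Integrate each term; A/(z−a) gives A·log|z−a|; A/(z−a)² gives −A/(z−a).

981*log(z - 5)/490 - 443*log(z - 4)/162 + 163*log(z - 3)/200 + 2119*log(z + 2)/66150 - 371*log(z + 5)/3240 + 8/(315*z + 630) + C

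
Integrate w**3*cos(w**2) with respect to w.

Let u = w², du = 2w dw; rewrite as (1/2)∫ u^1·cos(1u) du.
Now integrate by parts 1 time.

w**2*sin(w**2)/2 + cos(w**2)/2 + C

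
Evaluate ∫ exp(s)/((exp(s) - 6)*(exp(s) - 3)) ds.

log(exp(s) - 6)/3 - log(exp(s) - 3)/3 + C

Let u = e^s, du = e^s ds.
The integral becomes ∫ du/((u-3)(u-6)); decompose into partial fractions.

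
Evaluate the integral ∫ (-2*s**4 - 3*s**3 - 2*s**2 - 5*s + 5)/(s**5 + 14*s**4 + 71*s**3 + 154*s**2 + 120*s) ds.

Factor the denominator: s*(s + 2)*(s + 3)*(s + 4)*(s + 5).
Partial-fraction decomposition: -179/(6*(s + 5)) + 327/(8*(s + 4)) - 79/(6*(s + 3)) + 1/(12*(s + 2)) + 1/(24*s).
Integrate each term: A/(s−a) contributes A·log|s−a|.

log(s)/24 + log(s + 2)/12 - 79*log(s + 3)/6 + 327*log(s + 4)/8 - 179*log(s + 5)/6 + C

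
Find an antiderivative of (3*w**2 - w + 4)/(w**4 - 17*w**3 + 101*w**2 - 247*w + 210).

Factor the denominator: (w - 7)*(w - 5)*(w - 3)*(w - 2).
Partial-fraction decomposition: -14/(15*(w - 2)) + 7/(2*(w - 3)) - 37/(6*(w - 5)) + 18/(5*(w - 7)).
Integrate each term: A/(w−a) contributes A·log|w−a|.

18*log(w - 7)/5 - 37*log(w - 5)/6 + 7*log(w - 3)/2 - 14*log(w - 2)/15 + C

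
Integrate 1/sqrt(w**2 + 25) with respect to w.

Substitute w = 5·tan(θ), so dw = 5·sec(θ)^2 dθ and the radical becomes sqrt(w**2 + 25) = 5·sec(θ) by the Pythagorean identity.
Integrate the resulting trig expression in θ, then back-substitute tan(θ) = w/5, sec(θ) = sqrt(w**2 + 25)/5 (absorbing any constant into C).

log(w + sqrt(w**2 + 25)) + C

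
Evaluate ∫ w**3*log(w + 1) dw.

w**4*log(w + 1)/4 - w**4/16 + w**3/12 - w**2/8 + w/4 - log(w + 1)/4 + C

Use integration by parts with u = log(w + 1), dv = w**3 dw.
Then du = 1/(w + 1) dw and v = w**4/4.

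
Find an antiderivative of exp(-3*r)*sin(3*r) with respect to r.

-exp(-3*r)*sin(3*r)/6 - exp(-3*r)*cos(3*r)/6 + C

Let I denote the integral. Integrate by parts with u = sin(3*r), dv = exp(-3*r) dr, so v = -exp(-3*r)/3: I = -exp(-3*r)*sin(3*r)/3 + ∫ exp(-3*r)*cos(3*r) dr.
Apply parts again with u = cos(3*r), dv = exp(-3*r) dr: ∫ exp(-3*r)*cos(3*r) dr = -exp(-3*r)*cos(3*r)/3 − I. Substituting back brings back I: I = -exp(-3*r)*sin(3*r)/3 - exp(-3*r)*cos(3*r)/3 − I.
Solving for I: (1 + 1)·I equals the remaining terms, so I = (1/2)·(-exp(-3*r)*sin(3*r)/3 - exp(-3*r)*cos(3*r)/3).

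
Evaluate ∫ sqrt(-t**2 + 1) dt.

t*sqrt(-t**2 + 1)/2 + asin(t)/2 + C

Substitute t = sin(θ), so dt = cos(θ) dθ and the radical becomes sqrt(-t**2 + 1) = cos(θ) by the Pythagorean identity.
Integrate the resulting trig expression in θ, then back-substitute θ = asin(t), sin(θ) = t, cos(θ) = sqrt(-t**2 + 1) (absorbing any constant into C).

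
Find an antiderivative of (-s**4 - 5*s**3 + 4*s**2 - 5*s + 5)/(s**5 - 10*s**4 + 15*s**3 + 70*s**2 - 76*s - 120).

Factor the denominator: (s - 6)*(s - 5)*(s - 2)*(s + 1)*(s + 2).
Partial-fraction decomposition: 55/(224*(s + 2)) - 1/(7*(s + 1)) - 5/(16*(s - 2)) + 65/(7*(s - 5)) - 2257/(224*(s - 6)).
Integrate each term: A/(s−a) contributes A·log|s−a|.

-2257*log(s - 6)/224 + 65*log(s - 5)/7 - 5*log(s - 2)/16 - log(s + 1)/7 + 55*log(s + 2)/224 + C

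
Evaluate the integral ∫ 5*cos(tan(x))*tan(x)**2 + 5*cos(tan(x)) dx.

Let u = tan(x), so du = (tan(x)**2 + 1) dx.
Rewriting, the integral becomes 5·∫ cos(u) du = 5·sin(u).
Substituting back, u = tan(x).

5*sin(tan(x)) + C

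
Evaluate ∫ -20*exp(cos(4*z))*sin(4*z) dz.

Let u = cos(4*z), so du = (-4*sin(4*z)) dz.
Rewriting, the integral becomes 5·∫ e^u du = 5·e^u.
Substituting back, u = cos(4*z).

5*exp(cos(4*z)) + C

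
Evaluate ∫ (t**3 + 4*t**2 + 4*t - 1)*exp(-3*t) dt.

Use integration by parts with u = t**3 + 4*t**2 + 4*t - 1, dv = exp(-3*t) dt, so v = -exp(-3*t)/3.
Apply parts 3 times (tabular method): alternate signs, differentiate u down to 0, integrate dv up.

(-9*t**3 - 45*t**2 - 66*t - 13)*exp(-3*t)/27 + C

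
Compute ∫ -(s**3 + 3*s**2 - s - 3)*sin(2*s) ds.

Use integration by parts with u = s**3 + 3*s**2 - s - 3, dv = -sin(2*s) ds, so v = cos(2*s)/2.
Apply parts 3 times (tabular method): alternate signs, differentiate u down to 0, integrate dv up.

s**3*cos(2*s)/2 - 3*s**2*sin(2*s)/4 + 3*s**2*cos(2*s)/2 - 3*s*sin(2*s)/2 - 5*s*cos(2*s)/4 + 5*sin(2*s)/8 - 9*cos(2*s)/4 + C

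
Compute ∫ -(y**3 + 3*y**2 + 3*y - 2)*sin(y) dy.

Use integration by parts with u = y**3 + 3*y**2 + 3*y - 2, dv = -sin(y) dy, so v = cos(y).
Apply parts 3 times (tabular method): alternate signs, differentiate u down to 0, integrate dv up.

y**3*cos(y) - 3*y**2*sin(y) + 3*y**2*cos(y) - 6*y*sin(y) - 3*y*cos(y) + 3*sin(y) - 8*cos(y) + C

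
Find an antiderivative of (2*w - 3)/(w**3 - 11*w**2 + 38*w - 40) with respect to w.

7*log(w - 5)/3 - 5*log(w - 4)/2 + log(w - 2)/6 + C

Factor the denominator: (w - 5)*(w - 4)*(w - 2).
Partial-fraction decomposition: 1/(6*(w - 2)) - 5/(2*(w - 4)) + 7/(3*(w - 5)).
Integrate each term: A/(w−a) contributes A·log|w−a|.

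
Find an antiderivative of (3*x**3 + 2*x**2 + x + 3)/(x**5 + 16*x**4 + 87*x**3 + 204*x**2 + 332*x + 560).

Factor the denominator: (x + 4)*(x + 5)*(x + 7)*(x**2 + 4).
Partial-fraction decomposition: -(441*x + 3856)/(30740*(x**2 + 4)) - 935/(318*(x + 7)) + 327/(58*(x + 5)) - 161/(60*(x + 4)).
Integrate each term; A/(x−a) gives A·log|x−a|; the (Bx+D)/(x²+p²) term gives a log and an atan.

-161*log(x + 4)/60 + 327*log(x + 5)/58 - 935*log(x + 7)/318 - 441*log(x**2 + 4)/61480 - 482*atan(x/2)/7685 + C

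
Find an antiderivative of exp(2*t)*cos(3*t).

Let I denote the integral. Integrate by parts with u = cos(3*t), dv = exp(2*t) dt, so v = exp(2*t)/2: I = exp(2*t)*cos(3*t)/2 + (3/2)·∫ exp(2*t)*sin(3*t) dt.
Apply parts again with u = sin(3*t), dv = exp(2*t) dt: ∫ exp(2*t)*sin(3*t) dt = exp(2*t)*sin(3*t)/2 − (3/2)·I. Substituting back brings back I: I = 3*exp(2*t)*sin(3*t)/4 + exp(2*t)*cos(3*t)/2 − (9/4)·I.
Solving for I: (1 + 9/4)·I equals the remaining terms, so I = (4/13)·(3*exp(2*t)*sin(3*t)/4 + exp(2*t)*cos(3*t)/2).

3*exp(2*t)*sin(3*t)/13 + 2*exp(2*t)*cos(3*t)/13 + C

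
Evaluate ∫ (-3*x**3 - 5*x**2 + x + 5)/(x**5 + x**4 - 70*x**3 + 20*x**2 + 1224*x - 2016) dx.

Factor the denominator: (x - 6)*(x - 4)*(x - 2)*(x + 6)*(x + 7).
Partial-fraction decomposition: 782/(1287*(x + 7)) - 467/(960*(x + 6)) - 37/(576*(x - 2)) + 263/(440*(x - 4)) - 817/(1248*(x - 6)).
Integrate each term: A/(x−a) contributes A·log|x−a|.

-817*log(x - 6)/1248 + 263*log(x - 4)/440 - 37*log(x - 2)/576 - 467*log(x + 6)/960 + 782*log(x + 7)/1287 + C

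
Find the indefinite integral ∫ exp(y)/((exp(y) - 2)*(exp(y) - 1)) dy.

Let u = e^y, du = e^y dy.
The integral becomes ∫ du/((u-2)(u-1)); decompose into partial fractions.

log(exp(y) - 2) - log(exp(y) - 1) + C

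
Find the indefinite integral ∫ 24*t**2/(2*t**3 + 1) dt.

Let u = 2*t**3 + 1, so du = (6*t**2) dt.
Rewriting, the integral becomes 4·∫ 1/u du = 4·log(u).
Substituting back, u = 2*t**3 + 1.

4*log(2*t**3 + 1) + C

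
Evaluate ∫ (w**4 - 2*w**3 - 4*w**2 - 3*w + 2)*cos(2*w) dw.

Use integration by parts with u = w**4 - 2*w**3 - 4*w**2 - 3*w + 2, dv = cos(2*w) dw, so v = sin(2*w)/2.
Apply parts 4 times (tabular method): alternate signs, differentiate u down to 0, integrate dv up.

w**4*sin(2*w)/2 - w**3*sin(2*w) + w**3*cos(2*w) - 7*w**2*sin(2*w)/2 - 3*w**2*cos(2*w)/2 - 7*w*cos(2*w)/2 + 11*sin(2*w)/4 + C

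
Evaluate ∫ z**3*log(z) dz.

Use integration by parts with u = log(z), dv = z**3 dz.
Then du = 1/z dz and v = z**4/4.

z**4*log(z)/4 - z**4/16 + C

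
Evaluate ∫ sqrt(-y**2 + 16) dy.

Substitute y = 4·sin(θ), so dy = 4·cos(θ) dθ and the radical becomes sqrt(-y**2 + 16) = 4·cos(θ) by the Pythagorean identity.
Integrate the resulting trig expression in θ, then back-substitute θ = asin(y/4), sin(θ) = y/4, cos(θ) = sqrt(-y**2 + 16)/4 (absorbing any constant into C).

y*sqrt(-y**2 + 16)/2 + 8*asin(y/4) + C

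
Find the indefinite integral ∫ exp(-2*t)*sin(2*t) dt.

Let I denote the integral. Integrate by parts with u = sin(2*t), dv = exp(-2*t) dt, so v = -exp(-2*t)/2: I = -exp(-2*t)*sin(2*t)/2 + ∫ exp(-2*t)*cos(2*t) dt.
Apply parts again with u = cos(2*t), dv = exp(-2*t) dt: ∫ exp(-2*t)*cos(2*t) dt = -exp(-2*t)*cos(2*t)/2 − I. Substituting back brings back I: I = -exp(-2*t)*sin(2*t)/2 - exp(-2*t)*cos(2*t)/2 − I.
Solving for I: (1 + 1)·I equals the remaining terms, so I = (1/2)·(-exp(-2*t)*sin(2*t)/2 - exp(-2*t)*cos(2*t)/2).

-exp(-2*t)*sin(2*t)/4 - exp(-2*t)*cos(2*t)/4 + C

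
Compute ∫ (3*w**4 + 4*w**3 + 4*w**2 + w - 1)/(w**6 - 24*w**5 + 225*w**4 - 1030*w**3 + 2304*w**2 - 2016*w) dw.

log(w)/2016 + 8777*log(w - 7)/252 - 4901*log(w - 6)/72 + 6461*log(w - 4)/288 + 389*log(w - 3)/36 - 1091/(24*w - 96) + C

Factor the denominator: w*(w - 7)*(w - 6)*(w - 4)**2*(w - 3).
Partial-fraction decomposition: 389/(36*(w - 3)) + 6461/(288*(w - 4)) + 1091/(24*(w - 4)**2) - 4901/(72*(w - 6)) + 8777/(252*(w - 7)) + 1/(2016*w).
Integrate each term; A/(w−a) gives A·log|w−a|; A/(w−a)² gives −A/(w−a).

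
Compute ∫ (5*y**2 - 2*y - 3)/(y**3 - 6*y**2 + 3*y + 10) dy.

Factor the denominator: (y - 5)*(y - 2)*(y + 1).
Partial-fraction decomposition: 2/(9*(y + 1)) - 13/(9*(y - 2)) + 56/(9*(y - 5)).
Integrate each term: A/(y−a) contributes A·log|y−a|.

56*log(y - 5)/9 - 13*log(y - 2)/9 + 2*log(y + 1)/9 + C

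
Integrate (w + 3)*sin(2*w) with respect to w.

Use integration by parts with u = w + 3, dv = sin(2*w) dw, so v = -cos(2*w)/2.
Apply parts 1 times (tabular method): alternate signs, differentiate u down to 0, integrate dv up.

-w*cos(2*w)/2 + sin(2*w)/4 - 3*cos(2*w)/2 + C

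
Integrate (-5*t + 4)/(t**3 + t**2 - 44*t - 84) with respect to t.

Factor the denominator: (t - 7)*(t + 2)*(t + 6).
Partial-fraction decomposition: 17/(26*(t + 6)) - 7/(18*(t + 2)) - 31/(117*(t - 7)).
Integrate each term: A/(t−a) contributes A·log|t−a|.

-31*log(t - 7)/117 - 7*log(t + 2)/18 + 17*log(t + 6)/26 + C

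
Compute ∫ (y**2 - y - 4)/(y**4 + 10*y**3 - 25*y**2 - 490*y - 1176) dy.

19*log(y - 7)/1001 - 8*log(y + 4)/33 + 19*log(y + 6)/13 - 26*log(y + 7)/21 + C

Factor the denominator: (y - 7)*(y + 4)*(y + 6)*(y + 7).
Partial-fraction decomposition: -26/(21*(y + 7)) + 19/(13*(y + 6)) - 8/(33*(y + 4)) + 19/(1001*(y - 7)).
Integrate each term: A/(y−a) contributes A·log|y−a|.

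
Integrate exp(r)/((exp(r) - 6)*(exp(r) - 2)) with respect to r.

Let u = e^r, du = e^r dr.
The integral becomes ∫ du/((u-6)(u-2)); decompose into partial fractions.

log(exp(r) - 6)/4 - log(exp(r) - 2)/4 + C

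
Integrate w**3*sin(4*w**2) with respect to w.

-w**2*cos(4*w**2)/8 + sin(4*w**2)/32 + C

Let u = w², du = 2w dw; rewrite as (1/2)∫ u^1·sin(4u) du.
Now integrate by parts 1 time.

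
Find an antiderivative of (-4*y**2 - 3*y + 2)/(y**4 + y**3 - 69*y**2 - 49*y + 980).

Factor the denominator: (y - 7)*(y - 4)*(y + 5)*(y + 7).
Partial-fraction decomposition: 173/(308*(y + 7)) - 83/(216*(y + 5)) + 74/(297*(y - 4)) - 215/(504*(y - 7)).
Integrate each term: A/(y−a) contributes A·log|y−a|.

-215*log(y - 7)/504 + 74*log(y - 4)/297 - 83*log(y + 5)/216 + 173*log(y + 7)/308 + C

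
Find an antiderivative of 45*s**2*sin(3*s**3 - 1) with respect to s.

Let u = 3*s**3 - 1, so du = (9*s**2) ds.
Rewriting, the integral becomes 5·∫ sin(u) du = 5·-cos(u).
Substituting back, u = 3*s**3 - 1.

-5*cos(3*s**3 - 1) + C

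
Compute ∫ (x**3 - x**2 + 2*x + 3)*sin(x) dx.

Use integration by parts with u = x**3 - x**2 + 2*x + 3, dv = sin(x) dx, so v = -cos(x).
Apply parts 3 times (tabular method): alternate signs, differentiate u down to 0, integrate dv up.

-x**3*cos(x) + 3*x**2*sin(x) + x**2*cos(x) - 2*x*sin(x) + 4*x*cos(x) - 4*sin(x) - 5*cos(x) + C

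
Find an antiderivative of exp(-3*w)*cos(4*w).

Let I denote the integral. Integrate by parts with u = cos(4*w), dv = exp(-3*w) dw, so v = -exp(-3*w)/3: I = -exp(-3*w)*cos(4*w)/3 − (4/3)·∫ exp(-3*w)*sin(4*w) dw.
Apply parts again with u = sin(4*w), dv = exp(-3*w) dw: ∫ exp(-3*w)*sin(4*w) dw = -exp(-3*w)*sin(4*w)/3 + (4/3)·I. Substituting back brings back I: I = 4*exp(-3*w)*sin(4*w)/9 - exp(-3*w)*cos(4*w)/3 − (16/9)·I.
Solving for I: (1 + 16/9)·I equals the remaining terms, so I = (9/25)·(4*exp(-3*w)*sin(4*w)/9 - exp(-3*w)*cos(4*w)/3).

4*exp(-3*w)*sin(4*w)/25 - 3*exp(-3*w)*cos(4*w)/25 + C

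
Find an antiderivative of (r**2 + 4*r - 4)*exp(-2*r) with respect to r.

(-2*r**2 - 10*r + 3)*exp(-2*r)/4 + C

Use integration by parts with u = r**2 + 4*r - 4, dv = exp(-2*r) dr, so v = -exp(-2*r)/2.
Apply parts 2 times (tabular method): alternate signs, differentiate u down to 0, integrate dv up.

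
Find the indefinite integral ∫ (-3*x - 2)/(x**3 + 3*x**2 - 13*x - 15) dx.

Factor the denominator: (x - 3)*(x + 1)*(x + 5).
Partial-fraction decomposition: 13/(32*(x + 5)) - 1/(16*(x + 1)) - 11/(32*(x - 3)).
Integrate each term: A/(x−a) contributes A·log|x−a|.

-11*log(x - 3)/32 - log(x + 1)/16 + 13*log(x + 5)/32 + C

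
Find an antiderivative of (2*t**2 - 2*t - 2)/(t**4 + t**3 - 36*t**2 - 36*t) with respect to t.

Factor the denominator: t*(t - 6)*(t + 1)*(t + 6).
Partial-fraction decomposition: -41/(180*(t + 6)) + 2/(35*(t + 1)) + 29/(252*(t - 6)) + 1/(18*t).
Integrate each term: A/(t−a) contributes A·log|t−a|.

log(t)/18 + 29*log(t - 6)/252 + 2*log(t + 1)/35 - 41*log(t + 6)/180 + C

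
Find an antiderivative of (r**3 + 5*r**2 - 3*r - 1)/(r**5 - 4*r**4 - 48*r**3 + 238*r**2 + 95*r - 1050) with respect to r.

-671*log(r - 5)/2352 + 31*log(r - 3)/100 - 17*log(r + 2)/1225 - 13*log(r + 7)/1200 - 39/(28*r - 140) + C

Factor the denominator: (r - 5)**2*(r - 3)*(r + 2)*(r + 7).
Partial-fraction decomposition: -13/(1200*(r + 7)) - 17/(1225*(r + 2)) + 31/(100*(r - 3)) - 671/(2352*(r - 5)) + 39/(28*(r - 5)**2).
Integrate each term; A/(r−a) gives A·log|r−a|; A/(r−a)² gives −A/(r−a).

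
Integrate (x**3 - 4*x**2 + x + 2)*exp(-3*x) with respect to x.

Use integration by parts with u = x**3 - 4*x**2 + x + 2, dv = exp(-3*x) dx, so v = -exp(-3*x)/3.
Apply parts 3 times (tabular method): alternate signs, differentiate u down to 0, integrate dv up.

(-3*x**3 + 9*x**2 + 3*x - 5)*exp(-3*x)/9 + C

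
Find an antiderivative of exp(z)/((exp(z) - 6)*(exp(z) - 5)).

log(exp(z) - 6) - log(exp(z) - 5) + C

Let u = e^z, du = e^z dz.
The integral becomes ∫ du/((u-5)(u-6)); decompose into partial fractions.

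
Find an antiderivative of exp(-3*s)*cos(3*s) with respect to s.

exp(-3*s)*sin(3*s)/6 - exp(-3*s)*cos(3*s)/6 + C

Let I denote the integral. Integrate by parts with u = cos(3*s), dv = exp(-3*s) ds, so v = -exp(-3*s)/3: I = -exp(-3*s)*cos(3*s)/3 − ∫ exp(-3*s)*sin(3*s) ds.
Apply parts again with u = sin(3*s), dv = exp(-3*s) ds: ∫ exp(-3*s)*sin(3*s) ds = -exp(-3*s)*sin(3*s)/3 + I. Substituting back brings back I: I = exp(-3*s)*sin(3*s)/3 - exp(-3*s)*cos(3*s)/3 − I.
Solving for I: (1 + 1)·I equals the remaining terms, so I = (1/2)·(exp(-3*s)*sin(3*s)/3 - exp(-3*s)*cos(3*s)/3).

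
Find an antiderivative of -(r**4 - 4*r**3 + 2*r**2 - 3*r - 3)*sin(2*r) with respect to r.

r**4*cos(2*r)/2 - r**3*sin(2*r) - 2*r**3*cos(2*r) + 3*r**2*sin(2*r) - r**2*cos(2*r)/2 + r*sin(2*r)/2 + 3*r*cos(2*r)/2 - 3*sin(2*r)/4 - 5*cos(2*r)/4 + C

Use integration by parts with u = r**4 - 4*r**3 + 2*r**2 - 3*r - 3, dv = -sin(2*r) dr, so v = cos(2*r)/2.
Apply parts 4 times (tabular method): alternate signs, differentiate u down to 0, integrate dv up.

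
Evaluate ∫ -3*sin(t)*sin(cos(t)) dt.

Let u = cos(t), so du = (-sin(t)) dt.
Rewriting, the integral becomes 3·∫ sin(u) du = 3·-cos(u).
Substituting back, u = cos(t).

-3*cos(cos(t)) + C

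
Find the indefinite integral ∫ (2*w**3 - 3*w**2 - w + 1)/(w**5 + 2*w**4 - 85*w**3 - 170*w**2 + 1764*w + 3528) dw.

41*log(w - 7)/126 - 319*log(w - 6)/1248 - 5*log(w + 2)/288 + 41*log(w + 6)/48 - 165*log(w + 7)/182 + C

Factor the denominator: (w - 7)*(w - 6)*(w + 2)*(w + 6)*(w + 7).
Partial-fraction decomposition: -165/(182*(w + 7)) + 41/(48*(w + 6)) - 5/(288*(w + 2)) - 319/(1248*(w - 6)) + 41/(126*(w - 7)).
Integrate each term: A/(w−a) contributes A·log|w−a|.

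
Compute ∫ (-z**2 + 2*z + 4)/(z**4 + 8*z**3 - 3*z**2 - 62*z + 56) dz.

2*log(z - 2)/27 - log(z - 1)/8 - 2*log(z + 4)/9 + 59*log(z + 7)/216 + C

Factor the denominator: (z - 2)*(z - 1)*(z + 4)*(z + 7).
Partial-fraction decomposition: 59/(216*(z + 7)) - 2/(9*(z + 4)) - 1/(8*(z - 1)) + 2/(27*(z - 2)).
Integrate each term: A/(z−a) contributes A·log|z−a|.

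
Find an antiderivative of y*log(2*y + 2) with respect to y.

y**2*log(2*y + 2)/2 - y**2/4 + y/2 - log(y + 1)/2 + C

Use integration by parts with u = log(2*y + 2), dv = y dy.
Then du = 2/(2*y + 2) dy and v = y**2/2.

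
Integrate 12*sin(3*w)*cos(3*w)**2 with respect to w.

-4*cos(3*w)**3/3 + C

Let u = cos(3*w), so du = (-3*sin(3*w)) dw.
Rewriting, the integral becomes -4·∫ u^2 du = -4·u^3/3.
Substituting back, u = cos(3*w).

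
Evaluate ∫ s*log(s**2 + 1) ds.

Let u = s**2 + 1, so du = (2*s) ds.
The integral becomes (1/2)·∫ log(u) du; integrate by parts with u′=log(u), dv′=du.

s**2*log(s**2 + 1)/2 - s**2/2 + log(s**2 + 1)/2 + C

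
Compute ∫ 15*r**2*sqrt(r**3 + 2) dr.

10*(r**3 + 2)**(3/2)/3 + C

Let u = r**3 + 2, so du = (3*r**2) dr.
Rewriting, the integral becomes 5·∫ √u du = 5·(2/3)u^(3/2).
Substituting back, u = r**3 + 2.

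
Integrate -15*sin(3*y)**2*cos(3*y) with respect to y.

Let u = sin(3*y), so du = (3*cos(3*y)) dy.
Rewriting, the integral becomes -5·∫ u^2 du = -5·u^3/3.
Substituting back, u = sin(3*y).

-5*sin(3*y)**3/3 + C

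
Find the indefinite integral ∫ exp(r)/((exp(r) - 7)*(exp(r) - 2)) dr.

log(exp(r) - 7)/5 - log(exp(r) - 2)/5 + C

Let u = e^r, du = e^r dr.
The integral becomes ∫ du/((u-7)(u-2)); decompose into partial fractions.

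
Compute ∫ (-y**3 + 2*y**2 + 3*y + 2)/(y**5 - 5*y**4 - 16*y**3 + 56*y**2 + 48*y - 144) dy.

-31*log(y - 6)/288 + 13*log(y - 2)/400 - 3*log(y + 2)/32 + 38*log(y + 3)/225 + 1/(10*y - 20) + C

Factor the denominator: (y - 6)*(y - 2)**2*(y + 2)*(y + 3).
Partial-fraction decomposition: 38/(225*(y + 3)) - 3/(32*(y + 2)) + 13/(400*(y - 2)) - 1/(10*(y - 2)**2) - 31/(288*(y - 6)).
Integrate each term; A/(y−a) gives A·log|y−a|; A/(y−a)² gives −A/(y−a).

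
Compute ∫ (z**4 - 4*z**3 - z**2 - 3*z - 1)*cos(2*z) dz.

z**4*sin(2*z)/2 - 2*z**3*sin(2*z) + z**3*cos(2*z) - 2*z**2*sin(2*z) - 3*z**2*cos(2*z) + 3*z*sin(2*z)/2 - 2*z*cos(2*z) + sin(2*z)/2 + 3*cos(2*z)/4 + C

Use integration by parts with u = z**4 - 4*z**3 - z**2 - 3*z - 1, dv = cos(2*z) dz, so v = sin(2*z)/2.
Apply parts 4 times (tabular method): alternate signs, differentiate u down to 0, integrate dv up.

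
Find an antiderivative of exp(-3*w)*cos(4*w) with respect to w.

Let I denote the integral. Integrate by parts with u = cos(4*w), dv = exp(-3*w) dw, so v = -exp(-3*w)/3: I = -exp(-3*w)*cos(4*w)/3 − (4/3)·∫ exp(-3*w)*sin(4*w) dw.
Apply parts again with u = sin(4*w), dv = exp(-3*w) dw: ∫ exp(-3*w)*sin(4*w) dw = -exp(-3*w)*sin(4*w)/3 + (4/3)·I. Substituting back brings back I: I = 4*exp(-3*w)*sin(4*w)/9 - exp(-3*w)*cos(4*w)/3 − (16/9)·I.
Solving for I: (1 + 16/9)·I equals the remaining terms, so I = (9/25)·(4*exp(-3*w)*sin(4*w)/9 - exp(-3*w)*cos(4*w)/3).

4*exp(-3*w)*sin(4*w)/25 - 3*exp(-3*w)*cos(4*w)/25 + C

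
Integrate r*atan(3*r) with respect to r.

Use integration by parts with u = arctan(3*r), dv = r dr.
Then du = 3/(9*r**2 + 1) dr.

r**2*atan(3*r)/2 - r/6 + atan(3*r)/18 + C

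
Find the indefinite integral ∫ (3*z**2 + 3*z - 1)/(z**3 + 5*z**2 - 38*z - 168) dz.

25*log(z - 6)/26 - 7*log(z + 4)/6 + 125*log(z + 7)/39 + C

Factor the denominator: (z - 6)*(z + 4)*(z + 7).
Partial-fraction decomposition: 125/(39*(z + 7)) - 7/(6*(z + 4)) + 25/(26*(z - 6)).
Integrate each term: A/(z−a) contributes A·log|z−a|.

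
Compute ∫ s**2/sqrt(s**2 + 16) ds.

s*sqrt(s**2 + 16)/2 - 8*log(s + sqrt(s**2 + 16)) + C

Substitute s = 4·tan(θ), so ds = 4·sec(θ)^2 dθ and the radical becomes sqrt(s**2 + 16) = 4·sec(θ) by the Pythagorean identity.
Integrate the resulting trig expression in θ, then back-substitute tan(θ) = s/4, sec(θ) = sqrt(s**2 + 16)/4 (absorbing any constant into C).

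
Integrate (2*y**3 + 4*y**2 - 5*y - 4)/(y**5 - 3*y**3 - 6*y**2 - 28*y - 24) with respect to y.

Factor the denominator: (y - 3)*(y + 1)*(y + 2)*(y**2 + 4).
Partial-fraction decomposition: -(71*y - 346)/(260*(y**2 + 4)) + 3/(20*(y + 2)) - 3/(20*(y + 1)) + 71/(260*(y - 3)).
Integrate each term; A/(y−a) gives A·log|y−a|; the (By+D)/(y²+p²) term gives a log and an atan.

71*log(y - 3)/260 - 3*log(y + 1)/20 + 3*log(y + 2)/20 - 71*log(y**2 + 4)/520 + 173*atan(y/2)/260 + C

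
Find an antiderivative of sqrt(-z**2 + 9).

z*sqrt(-z**2 + 9)/2 + 9*asin(z/3)/2 + C

Substitute z = 3·sin(θ), so dz = 3·cos(θ) dθ and the radical becomes sqrt(-z**2 + 9) = 3·cos(θ) by the Pythagorean identity.
Integrate the resulting trig expression in θ, then back-substitute θ = asin(z/3), sin(θ) = z/3, cos(θ) = sqrt(-z**2 + 9)/3 (absorbing any constant into C).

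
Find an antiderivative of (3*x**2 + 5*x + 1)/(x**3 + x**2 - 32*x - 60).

139*log(x - 6)/88 - log(x + 2)/8 + 17*log(x + 5)/11 + C

Factor the denominator: (x - 6)*(x + 2)*(x + 5).
Partial-fraction decomposition: 17/(11*(x + 5)) - 1/(8*(x + 2)) + 139/(88*(x - 6)).
Integrate each term: A/(x−a) contributes A·log|x−a|.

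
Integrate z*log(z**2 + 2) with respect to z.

z**2*log(z**2 + 2)/2 - z**2/2 + log(z**2 + 2) + C

Let u = z**2 + 2, so du = (2*z) dz.
The integral becomes (1/2)·∫ log(u) du; integrate by parts with u′=log(u), dv′=du.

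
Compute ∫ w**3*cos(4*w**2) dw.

w**2*sin(4*w**2)/8 + cos(4*w**2)/32 + C

Let u = w², du = 2w dw; rewrite as (1/2)∫ u^1·cos(4u) du.
Now integrate by parts 1 time.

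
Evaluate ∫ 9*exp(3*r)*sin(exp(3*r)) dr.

Let u = exp(3*r), so du = (3*exp(3*r)) dr.
Rewriting, the integral becomes 3·∫ sin(u) du = 3·-cos(u).
Substituting back, u = exp(3*r).

-3*cos(exp(3*r)) + C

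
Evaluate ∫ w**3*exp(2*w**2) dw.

Let u = w², du = 2w dw; rewrite as (1/2)∫ u^1·exp(2u) du.
Now integrate by parts 1 time.

(2*w**2 - 1)*exp(2*w**2)/8 + C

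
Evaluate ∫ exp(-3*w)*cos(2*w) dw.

2*exp(-3*w)*sin(2*w)/13 - 3*exp(-3*w)*cos(2*w)/13 + C

Let I denote the integral. Integrate by parts with u = cos(2*w), dv = exp(-3*w) dw, so v = -exp(-3*w)/3: I = -exp(-3*w)*cos(2*w)/3 − (2/3)·∫ exp(-3*w)*sin(2*w) dw.
Apply parts again with u = sin(2*w), dv = exp(-3*w) dw: ∫ exp(-3*w)*sin(2*w) dw = -exp(-3*w)*sin(2*w)/3 + (2/3)·I. Substituting back brings back I: I = 2*exp(-3*w)*sin(2*w)/9 - exp(-3*w)*cos(2*w)/3 − (4/9)·I.
Solving for I: (1 + 4/9)·I equals the remaining terms, so I = (9/13)·(2*exp(-3*w)*sin(2*w)/9 - exp(-3*w)*cos(2*w)/3).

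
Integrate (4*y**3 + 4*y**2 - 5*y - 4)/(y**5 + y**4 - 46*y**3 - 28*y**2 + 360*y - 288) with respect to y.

487*log(y - 6)/1200 - 17*log(y - 2)/96 - log(y - 1)/175 + 22*log(y + 4)/75 - 347*log(y + 6)/672 + C

Factor the denominator: (y - 6)*(y - 2)*(y - 1)*(y + 4)*(y + 6).
Partial-fraction decomposition: -347/(672*(y + 6)) + 22/(75*(y + 4)) - 1/(175*(y - 1)) - 17/(96*(y - 2)) + 487/(1200*(y - 6)).
Integrate each term: A/(y−a) contributes A·log|y−a|.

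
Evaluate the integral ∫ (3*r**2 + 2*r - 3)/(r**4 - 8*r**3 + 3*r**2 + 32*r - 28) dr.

79*log(r - 7)/135 - 13*log(r - 2)/20 + log(r - 1)/9 - 5*log(r + 2)/108 + C

Factor the denominator: (r - 7)*(r - 2)*(r - 1)*(r + 2).
Partial-fraction decomposition: -5/(108*(r + 2)) + 1/(9*(r - 1)) - 13/(20*(r - 2)) + 79/(135*(r - 7)).
Integrate each term: A/(r−a) contributes A·log|r−a|.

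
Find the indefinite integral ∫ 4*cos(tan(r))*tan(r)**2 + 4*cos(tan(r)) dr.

Let u = tan(r), so du = (tan(r)**2 + 1) dr.
Rewriting, the integral becomes 4·∫ cos(u) du = 4·sin(u).
Substituting back, u = tan(r).

4*sin(tan(r)) + C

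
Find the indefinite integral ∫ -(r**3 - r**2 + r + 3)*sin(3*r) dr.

r**3*cos(3*r)/3 - r**2*sin(3*r)/3 - r**2*cos(3*r)/3 + 2*r*sin(3*r)/9 + r*cos(3*r)/9 - sin(3*r)/27 + 29*cos(3*r)/27 + C

Use integration by parts with u = r**3 - r**2 + r + 3, dv = -sin(3*r) dr, so v = cos(3*r)/3.
Apply parts 3 times (tabular method): alternate signs, differentiate u down to 0, integrate dv up.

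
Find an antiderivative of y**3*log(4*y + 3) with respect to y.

y**4*log(4*y + 3)/4 - y**4/16 + y**3/16 - 9*y**2/128 + 27*y/256 - 81*log(4*y + 3)/1024 + C

Use integration by parts with u = log(4*y + 3), dv = y**3 dy.
Then du = 4/(4*y + 3) dy and v = y**4/4.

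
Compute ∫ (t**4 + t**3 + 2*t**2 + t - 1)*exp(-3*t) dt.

Use integration by parts with u = t**4 + t**3 + 2*t**2 + t - 1, dv = exp(-3*t) dt, so v = -exp(-3*t)/3.
Apply parts 4 times (tabular method): alternate signs, differentiate u down to 0, integrate dv up.

(-27*t**4 - 63*t**3 - 117*t**2 - 105*t - 8)*exp(-3*t)/81 + C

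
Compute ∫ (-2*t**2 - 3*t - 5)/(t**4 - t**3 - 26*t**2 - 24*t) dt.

Factor the denominator: t*(t - 6)*(t + 1)*(t + 4).
Partial-fraction decomposition: 5/(24*(t + 4)) - 4/(21*(t + 1)) - 19/(84*(t - 6)) + 5/(24*t).
Integrate each term: A/(t−a) contributes A·log|t−a|.

-19*log(t - 6)/84 - 4*log(t + 1)/21 + 5*log(t**2 + 4*t)/24 + C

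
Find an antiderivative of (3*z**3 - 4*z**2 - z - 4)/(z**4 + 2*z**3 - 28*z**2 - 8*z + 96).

log(z - 4) - log(z - 2)/32 - 7*log(z + 2)/16 + 79*log(z + 6)/32 + C

Factor the denominator: (z - 4)*(z - 2)*(z + 2)*(z + 6).
Partial-fraction decomposition: 79/(32*(z + 6)) - 7/(16*(z + 2)) - 1/(32*(z - 2)) + 1/(z - 4).
Integrate each term: A/(z−a) contributes A·log|z−a|.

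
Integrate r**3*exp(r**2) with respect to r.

(r**2 - 1)*exp(r**2)/2 + C

Let u = r², du = 2r dr; rewrite as (1/2)∫ u^1·exp(1u) du.
Now integrate by parts 1 time.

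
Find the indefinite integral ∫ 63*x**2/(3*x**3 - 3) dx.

Let u = 3*x**3 - 3, so du = (9*x**2) dx.
Rewriting, the integral becomes 7·∫ 1/u du = 7·log(u).
Substituting back, u = 3*x**3 - 3.

7*log(3*x**3 - 3) + C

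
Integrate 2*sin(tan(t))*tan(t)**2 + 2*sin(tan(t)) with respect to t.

Let u = tan(t), so du = (tan(t)**2 + 1) dt.
Rewriting, the integral becomes 2·∫ sin(u) du = 2·-cos(u).
Substituting back, u = tan(t).

-2*cos(tan(t)) + C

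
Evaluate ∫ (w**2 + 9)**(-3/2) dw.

w/(9*sqrt(w**2 + 9)) + C

Substitute w = 3·tan(θ), so dw = 3·sec(θ)^2 dθ and the radical becomes sqrt(w**2 + 9) = 3·sec(θ) by the Pythagorean identity.
Integrate the resulting trig expression in θ, then back-substitute tan(θ) = w/3, sec(θ) = sqrt(w**2 + 9)/3 (absorbing any constant into C).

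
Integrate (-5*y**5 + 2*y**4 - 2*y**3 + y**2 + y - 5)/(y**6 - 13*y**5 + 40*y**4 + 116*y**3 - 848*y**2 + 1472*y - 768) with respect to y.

Factor the denominator: (y - 6)*(y - 4)**2*(y - 2)*(y - 1)*(y + 4).
Partial-fraction decomposition: -5767/(19200*(y + 4)) - 8/(225*(y - 1)) + 143/(96*(y - 2)) + 91469/(2304*(y - 4)) + 4721/(96*(y - 4)**2) - 36683/(800*(y - 6)).
Integrate each term; A/(y−a) gives A·log|y−a|; A/(y−a)² gives −A/(y−a).

-36683*log(y - 6)/800 + 91469*log(y - 4)/2304 + 143*log(y - 2)/96 - 8*log(y - 1)/225 - 5767*log(y + 4)/19200 - 4721/(96*y - 384) + C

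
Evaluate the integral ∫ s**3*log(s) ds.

s**4*log(s)/4 - s**4/16 + C

Use integration by parts with u = log(s), dv = s**3 ds.
Then du = 1/s ds and v = s**4/4.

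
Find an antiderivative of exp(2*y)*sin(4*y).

exp(2*y)*sin(4*y)/10 - exp(2*y)*cos(4*y)/5 + C

Let I denote the integral. Integrate by parts with u = sin(4*y), dv = exp(2*y) dy, so v = exp(2*y)/2: I = exp(2*y)*sin(4*y)/2 − 2·∫ exp(2*y)*cos(4*y) dy.
Apply parts again with u = cos(4*y), dv = exp(2*y) dy: ∫ exp(2*y)*cos(4*y) dy = exp(2*y)*cos(4*y)/2 + 2·I. Substituting back brings back I: I = exp(2*y)*sin(4*y)/2 - exp(2*y)*cos(4*y) − 4·I.
Solving for I: (1 + 4)·I equals the remaining terms, so I = (1/5)·(exp(2*y)*sin(4*y)/2 - exp(2*y)*cos(4*y)).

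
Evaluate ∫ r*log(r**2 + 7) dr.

Let u = r**2 + 7, so du = (2*r) dr.
The integral becomes (1/2)·∫ log(u) du; integrate by parts with u′=log(u), dv′=du.

r**2*log(r**2 + 7)/2 - r**2/2 + 7*log(r**2 + 7)/2 + C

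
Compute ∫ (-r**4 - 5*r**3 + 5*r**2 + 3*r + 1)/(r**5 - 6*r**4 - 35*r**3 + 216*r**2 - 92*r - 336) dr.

Factor the denominator: (r - 7)*(r - 4)*(r - 2)*(r + 1)*(r + 6).
Partial-fraction decomposition: -53/(5200*(r + 6)) - 7/(600*(r + 1)) - 29/(240*(r - 2)) + 161/(100*(r - 4)) - 1283/(520*(r - 7)).
Integrate each term: A/(r−a) contributes A·log|r−a|.

-1283*log(r - 7)/520 + 161*log(r - 4)/100 - 29*log(r - 2)/240 - 7*log(r + 1)/600 - 53*log(r + 6)/5200 + C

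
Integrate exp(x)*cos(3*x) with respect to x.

Let I denote the integral. Integrate by parts with u = cos(3*x), dv = exp(x) dx, so v = exp(x): I = exp(x)*cos(3*x) + 3·∫ exp(x)*sin(3*x) dx.
Apply parts again with u = sin(3*x), dv = exp(x) dx: ∫ exp(x)*sin(3*x) dx = exp(x)*sin(3*x) − 3·I. Substituting back brings back I: I = 3*exp(x)*sin(3*x) + exp(x)*cos(3*x) − 9·I.
Solving for I: (1 + 9)·I equals the remaining terms, so I = (1/10)·(3*exp(x)*sin(3*x) + exp(x)*cos(3*x)).

3*exp(x)*sin(3*x)/10 + exp(x)*cos(3*x)/10 + C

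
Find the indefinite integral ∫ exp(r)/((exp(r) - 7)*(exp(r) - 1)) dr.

log(exp(r) - 7)/6 - log(exp(r) - 1)/6 + C

Let u = e^r, du = e^r dr.
The integral becomes ∫ du/((u-7)(u-1)); decompose into partial fractions.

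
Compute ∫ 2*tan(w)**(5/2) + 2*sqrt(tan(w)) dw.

4*tan(w)**(3/2)/3 + C

Let u = tan(w), so du = (tan(w)**2 + 1) dw.
Rewriting, the integral becomes 2·∫ √u du = 2·(2/3)u^(3/2).
Substituting back, u = tan(w).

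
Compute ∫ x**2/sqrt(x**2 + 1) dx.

x*sqrt(x**2 + 1)/2 - log(x + sqrt(x**2 + 1))/2 + C

Substitute x = tan(θ), so dx = sec(θ)^2 dθ and the radical becomes sqrt(x**2 + 1) = sec(θ) by the Pythagorean identity.
Integrate the resulting trig expression in θ, then back-substitute tan(θ) = x, sec(θ) = sqrt(x**2 + 1) (absorbing any constant into C).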